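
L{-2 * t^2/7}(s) -4/(7 * s^3) 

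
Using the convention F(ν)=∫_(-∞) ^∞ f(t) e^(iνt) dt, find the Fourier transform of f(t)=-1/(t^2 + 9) -pi*exp(-3*Abs(ν) ) /3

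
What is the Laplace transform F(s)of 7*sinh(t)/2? 7/(2*(s^2 - 1))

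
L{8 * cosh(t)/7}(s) 8 * s/(7 * (s^2 - 1))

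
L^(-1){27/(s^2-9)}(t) 9*sinh(3*t)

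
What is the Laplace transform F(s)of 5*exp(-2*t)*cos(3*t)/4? 5*(s + 2)/(4*((s + 2)^2 + 9))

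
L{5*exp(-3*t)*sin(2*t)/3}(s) 10/(3*((s + 3)^2 + 4))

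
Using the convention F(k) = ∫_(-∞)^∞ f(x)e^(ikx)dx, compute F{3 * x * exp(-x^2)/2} 3 * I * sqrt(pi) * k * exp(-k^2/4)/4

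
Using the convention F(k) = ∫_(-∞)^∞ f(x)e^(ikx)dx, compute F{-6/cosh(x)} -6*pi/cosh(pi*k/2)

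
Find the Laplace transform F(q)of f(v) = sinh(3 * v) 3/(q^2-9)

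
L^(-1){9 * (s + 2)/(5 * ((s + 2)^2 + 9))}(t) 9 * exp(-2 * t) * cos(3 * t)/5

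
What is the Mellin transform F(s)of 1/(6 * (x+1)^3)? pi * (s - 2) * (s - 1)/(12 * sin(pi * s))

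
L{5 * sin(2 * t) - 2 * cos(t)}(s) 10/(s^2+4) - 2 * s/(s^2+1)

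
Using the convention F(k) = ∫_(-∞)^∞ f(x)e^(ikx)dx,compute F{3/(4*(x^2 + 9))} pi*exp(-3*Abs(k))/4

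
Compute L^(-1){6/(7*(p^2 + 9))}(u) 2*sin(3*u)/7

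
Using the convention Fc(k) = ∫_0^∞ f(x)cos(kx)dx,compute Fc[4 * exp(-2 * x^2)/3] sqrt(2) * sqrt(pi) * exp(-k^2/8)/3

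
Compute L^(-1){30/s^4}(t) 5 * t^3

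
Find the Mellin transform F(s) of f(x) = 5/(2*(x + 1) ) 5*pi*csc(pi*s) /2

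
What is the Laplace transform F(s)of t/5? 1/(5 * s^2)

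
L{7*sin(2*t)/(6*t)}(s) 7*atan(2/s)/6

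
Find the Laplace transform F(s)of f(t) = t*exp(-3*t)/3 1/(3*(s + 3)^2)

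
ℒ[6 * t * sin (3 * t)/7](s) 36 * s/ (7 * (s^2 + 9)^2)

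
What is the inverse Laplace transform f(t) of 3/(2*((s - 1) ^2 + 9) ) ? exp(t)*sin(3*t) /2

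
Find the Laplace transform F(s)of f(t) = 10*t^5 1200/s^6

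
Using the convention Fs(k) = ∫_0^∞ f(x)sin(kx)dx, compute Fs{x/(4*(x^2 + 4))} pi*exp(-2*k)/8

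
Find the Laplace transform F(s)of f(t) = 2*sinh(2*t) 4/(s^2 - 4)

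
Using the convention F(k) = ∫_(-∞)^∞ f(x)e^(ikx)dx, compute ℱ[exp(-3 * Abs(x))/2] 3/(k^2 + 9)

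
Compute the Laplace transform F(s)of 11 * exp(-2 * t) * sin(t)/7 11/(7 * ((s + 2)^2 + 1))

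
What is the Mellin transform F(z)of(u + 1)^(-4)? gamma(z)*gamma(4 - z)/6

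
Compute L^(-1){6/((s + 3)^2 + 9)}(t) 2 * exp(-3 * t) * sin(3 * t)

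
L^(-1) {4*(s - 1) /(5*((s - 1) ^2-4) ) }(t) 4*exp(t)*cosh(2*t) /5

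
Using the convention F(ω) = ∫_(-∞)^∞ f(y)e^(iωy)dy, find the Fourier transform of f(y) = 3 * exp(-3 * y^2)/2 sqrt(3) * sqrt(pi) * exp(-ω^2/12)/2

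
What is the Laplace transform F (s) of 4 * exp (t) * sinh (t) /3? 4/ (3 * s * (s - 2) ) 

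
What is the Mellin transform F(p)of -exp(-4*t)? -gamma(p)/4^p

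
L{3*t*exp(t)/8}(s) 3/(8*(s - 1)^2)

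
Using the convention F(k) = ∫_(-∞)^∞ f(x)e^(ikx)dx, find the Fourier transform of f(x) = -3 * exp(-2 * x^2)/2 -3 * sqrt(2) * sqrt(pi) * exp(-k^2/8)/4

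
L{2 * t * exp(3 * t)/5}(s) 2/(5 * (s - 3)^2)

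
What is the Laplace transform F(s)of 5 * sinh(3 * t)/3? 5/(s^2 - 9)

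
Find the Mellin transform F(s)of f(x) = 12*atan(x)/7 -6*pi*sec(pi*s/2)/(7*s)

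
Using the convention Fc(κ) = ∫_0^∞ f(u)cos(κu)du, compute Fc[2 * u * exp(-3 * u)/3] 2 * (9 - κ^2)/(3 * (κ^2 + 9)^2)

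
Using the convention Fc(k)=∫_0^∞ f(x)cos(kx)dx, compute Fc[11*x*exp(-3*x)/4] 11*(9 - k^2)/(4*(k^2 + 9)^2)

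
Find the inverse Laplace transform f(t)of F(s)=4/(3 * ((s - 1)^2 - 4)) 2 * exp(t) * sinh(2 * t)/3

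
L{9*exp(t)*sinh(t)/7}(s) 9/(7*s*(s - 2))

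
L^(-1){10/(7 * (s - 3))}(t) 10 * exp(3 * t)/7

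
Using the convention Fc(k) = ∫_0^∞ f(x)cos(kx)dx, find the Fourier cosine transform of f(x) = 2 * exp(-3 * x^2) sqrt(3) * sqrt(pi) * exp(-k^2/12)/3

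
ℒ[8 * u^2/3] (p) 16/(3 * p^3)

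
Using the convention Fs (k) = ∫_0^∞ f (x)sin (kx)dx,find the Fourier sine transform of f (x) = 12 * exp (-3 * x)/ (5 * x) 12 * atan (k/3)/5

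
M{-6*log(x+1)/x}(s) 6*pi*csc(pi*s)/(s - 1)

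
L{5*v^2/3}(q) 10/(3*q^3)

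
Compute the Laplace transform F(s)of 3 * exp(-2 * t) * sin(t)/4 3/(4 * ((s + 2)^2 + 1))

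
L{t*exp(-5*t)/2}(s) 1/(2*(s+5)^2)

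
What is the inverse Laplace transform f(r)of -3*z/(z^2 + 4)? -3*cos(2*r)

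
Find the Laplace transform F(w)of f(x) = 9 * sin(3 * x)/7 27/(7 * (w^2+9))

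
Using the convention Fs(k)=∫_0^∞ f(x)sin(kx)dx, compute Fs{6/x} 3*pi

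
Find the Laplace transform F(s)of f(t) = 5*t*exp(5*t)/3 5/(3*(s - 5)^2)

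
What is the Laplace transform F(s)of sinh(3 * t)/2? 3/(2 * (s^2 - 9))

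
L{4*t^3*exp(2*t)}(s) 24/(s - 2)^4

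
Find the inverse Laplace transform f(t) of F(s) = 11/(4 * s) 11/4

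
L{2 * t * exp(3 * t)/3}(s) 2/(3 * (s - 3)^2)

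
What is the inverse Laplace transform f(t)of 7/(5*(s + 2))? 7*exp(-2*t)/5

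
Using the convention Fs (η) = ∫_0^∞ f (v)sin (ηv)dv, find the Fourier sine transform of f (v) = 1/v pi/2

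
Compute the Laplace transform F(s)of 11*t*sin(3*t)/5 66*s/(5*(s^2 + 9)^2)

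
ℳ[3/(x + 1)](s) 3 * pi * csc(pi * s)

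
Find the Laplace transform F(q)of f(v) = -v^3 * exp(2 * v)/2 -3/(q - 2)^4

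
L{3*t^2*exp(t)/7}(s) 6/(7*(s - 1)^3)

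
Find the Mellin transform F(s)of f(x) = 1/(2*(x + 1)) pi*csc(pi*s)/2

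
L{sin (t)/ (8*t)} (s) atan (1/s)/8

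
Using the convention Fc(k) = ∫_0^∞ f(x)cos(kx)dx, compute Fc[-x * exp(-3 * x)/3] (k^2 - 9)/(3 * (k^2 + 9)^2)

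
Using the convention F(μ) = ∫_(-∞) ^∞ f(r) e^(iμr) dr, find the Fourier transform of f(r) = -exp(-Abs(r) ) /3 -2/(3 * μ^2 + 3) 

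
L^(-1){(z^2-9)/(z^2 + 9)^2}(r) r*cos(3*r)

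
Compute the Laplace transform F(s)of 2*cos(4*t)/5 2*s/(5*(s^2+16))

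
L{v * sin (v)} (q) 2 * q/ (q^2 + 1)^2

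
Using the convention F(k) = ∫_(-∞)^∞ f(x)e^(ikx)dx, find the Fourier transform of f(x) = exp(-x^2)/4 sqrt(pi) * exp(-k^2/4)/4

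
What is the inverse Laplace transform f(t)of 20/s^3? 10*t^2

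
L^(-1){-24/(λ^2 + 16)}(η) -6 * sin(4 * η)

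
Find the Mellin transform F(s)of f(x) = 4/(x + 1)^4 2 * gamma(s) * gamma(4 - s)/3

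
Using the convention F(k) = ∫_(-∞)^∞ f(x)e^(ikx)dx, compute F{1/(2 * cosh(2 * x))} pi/(4 * cosh(pi * k/4))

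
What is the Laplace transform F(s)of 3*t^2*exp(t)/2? 3/(s - 1)^3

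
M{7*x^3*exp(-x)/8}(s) 7*gamma(s + 3)/8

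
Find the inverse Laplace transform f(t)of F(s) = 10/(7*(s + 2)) 10*exp(-2*t)/7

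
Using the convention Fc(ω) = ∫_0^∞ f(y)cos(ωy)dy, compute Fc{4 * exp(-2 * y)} 8/(ω^2 + 4)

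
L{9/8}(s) 9/(8 * s)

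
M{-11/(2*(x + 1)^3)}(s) -11*pi*(s - 2)*(s - 1)/(4*sin(pi*s))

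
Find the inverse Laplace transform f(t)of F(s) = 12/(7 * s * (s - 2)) 12 * exp(t) * sinh(t)/7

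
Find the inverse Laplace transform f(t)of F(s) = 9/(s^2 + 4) 9 * sin(2 * t)/2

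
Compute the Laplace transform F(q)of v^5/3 40/q^6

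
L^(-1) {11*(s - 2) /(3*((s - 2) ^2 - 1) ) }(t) 11*exp(2*t)*cosh(t) /3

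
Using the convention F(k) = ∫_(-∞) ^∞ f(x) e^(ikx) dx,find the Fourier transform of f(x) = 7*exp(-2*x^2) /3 7*sqrt(2)*sqrt(pi)*exp(-k^2/8) /6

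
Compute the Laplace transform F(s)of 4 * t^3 24/s^4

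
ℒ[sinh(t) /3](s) 1/(3*(s^2 - 1) ) 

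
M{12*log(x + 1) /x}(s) -12*pi*csc(pi*s) /(s - 1) 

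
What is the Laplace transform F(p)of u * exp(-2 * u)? (p + 2)^(-2)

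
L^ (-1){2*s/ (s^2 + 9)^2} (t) t*sin (3*t)/3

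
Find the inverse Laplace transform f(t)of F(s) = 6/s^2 6*t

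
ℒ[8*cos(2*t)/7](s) 8*s/(7*(s^2+4))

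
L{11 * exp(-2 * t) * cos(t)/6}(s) 11 * (s + 2)/(6 * ((s + 2)^2 + 1))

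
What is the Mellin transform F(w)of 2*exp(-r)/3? 2*gamma(w)/3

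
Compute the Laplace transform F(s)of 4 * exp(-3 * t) 4/(s+3)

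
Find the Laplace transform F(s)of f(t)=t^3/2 3/s^4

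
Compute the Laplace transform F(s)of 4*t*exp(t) 4/(s - 1)^2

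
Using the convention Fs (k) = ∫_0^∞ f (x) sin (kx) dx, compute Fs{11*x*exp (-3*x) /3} 22*k/ (k^2+9) ^2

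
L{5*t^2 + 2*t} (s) 2/s^2 + 10/s^3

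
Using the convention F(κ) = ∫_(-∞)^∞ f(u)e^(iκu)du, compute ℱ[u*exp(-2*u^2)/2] sqrt(2)*I*sqrt(pi)*κ*exp(-κ^2/8)/16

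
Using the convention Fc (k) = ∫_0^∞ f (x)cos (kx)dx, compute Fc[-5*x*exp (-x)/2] 5*(k^2 - 1)/ (2*(k^2+1)^2)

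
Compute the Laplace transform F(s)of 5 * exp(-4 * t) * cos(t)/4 5 * (s + 4)/(4 * ((s + 4)^2 + 1))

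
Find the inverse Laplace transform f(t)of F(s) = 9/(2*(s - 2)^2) 9*t*exp(2*t)/2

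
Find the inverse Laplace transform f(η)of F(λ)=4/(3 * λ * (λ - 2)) 4 * exp(η) * sinh(η)/3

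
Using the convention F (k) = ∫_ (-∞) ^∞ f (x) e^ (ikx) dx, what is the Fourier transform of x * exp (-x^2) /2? I * sqrt (pi) * k * exp (-k^2/4) /4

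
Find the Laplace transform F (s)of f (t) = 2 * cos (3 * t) 2 * s/ (s^2 + 9)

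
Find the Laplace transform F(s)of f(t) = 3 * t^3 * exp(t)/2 9/(s - 1)^4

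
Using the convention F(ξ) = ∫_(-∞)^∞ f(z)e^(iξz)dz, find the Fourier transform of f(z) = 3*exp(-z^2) 3*sqrt(pi)*exp(-ξ^2/4)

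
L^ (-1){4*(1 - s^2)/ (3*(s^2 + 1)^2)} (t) -4*t*cos (t)/3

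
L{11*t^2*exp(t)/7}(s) 22/(7*(s - 1)^3)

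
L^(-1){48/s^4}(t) 8*t^3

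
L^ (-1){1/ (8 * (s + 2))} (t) exp (-2 * t)/8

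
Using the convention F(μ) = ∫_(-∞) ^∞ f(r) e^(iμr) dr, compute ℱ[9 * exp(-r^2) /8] 9 * sqrt(pi) * exp(-μ^2/4) /8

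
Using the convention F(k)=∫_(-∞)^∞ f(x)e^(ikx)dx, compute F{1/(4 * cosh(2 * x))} pi/(8 * cosh(pi * k/4))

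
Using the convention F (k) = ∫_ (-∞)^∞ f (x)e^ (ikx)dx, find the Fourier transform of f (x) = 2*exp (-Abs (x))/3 4/ (3*(k^2 + 1))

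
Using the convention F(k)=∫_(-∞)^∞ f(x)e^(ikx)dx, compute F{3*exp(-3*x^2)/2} sqrt(3)*sqrt(pi)*exp(-k^2/12)/2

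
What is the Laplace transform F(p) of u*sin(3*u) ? 6*p/(p^2 + 9) ^2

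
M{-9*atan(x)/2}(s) 9*pi*sec(pi*s/2)/(4*s)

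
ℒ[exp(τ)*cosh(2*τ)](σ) (σ - 1)/((σ - 1)^2 - 4)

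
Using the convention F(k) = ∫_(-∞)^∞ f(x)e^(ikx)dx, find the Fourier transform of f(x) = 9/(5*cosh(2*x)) 9*pi/(10*cosh(pi*k/4))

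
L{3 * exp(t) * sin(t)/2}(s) 3/(2 * ((s - 1)^2 + 1))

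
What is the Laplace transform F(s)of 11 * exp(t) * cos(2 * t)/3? 11 * (s - 1)/(3 * ((s - 1)^2 + 4))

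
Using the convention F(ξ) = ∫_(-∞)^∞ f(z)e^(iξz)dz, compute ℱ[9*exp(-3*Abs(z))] 54/(ξ^2 + 9)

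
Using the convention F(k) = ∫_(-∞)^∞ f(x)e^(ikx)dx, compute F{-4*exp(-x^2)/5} -4*sqrt(pi)*exp(-k^2/4)/5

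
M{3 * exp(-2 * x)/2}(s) 3 * gamma(s)/(2 * 2^s)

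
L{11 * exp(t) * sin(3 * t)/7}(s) 33/(7 * ((s - 1)^2 + 9))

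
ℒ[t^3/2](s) 3/s^4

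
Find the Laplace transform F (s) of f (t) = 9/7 9/ (7*s) 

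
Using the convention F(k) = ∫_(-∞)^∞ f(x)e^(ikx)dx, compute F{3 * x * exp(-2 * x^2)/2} 3 * sqrt(2) * I * sqrt(pi) * k * exp(-k^2/8)/16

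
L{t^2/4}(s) 1/(2*s^3)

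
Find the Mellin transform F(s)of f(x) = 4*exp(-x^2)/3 2*gamma(s/2)/3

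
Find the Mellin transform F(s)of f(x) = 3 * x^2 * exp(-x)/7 3 * gamma(s + 2)/7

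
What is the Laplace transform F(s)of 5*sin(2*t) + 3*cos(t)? 10/(s^2 + 4) + 3*s/(s^2 + 1)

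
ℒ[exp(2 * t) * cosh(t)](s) (s - 2) /((s - 2) ^2 - 1) 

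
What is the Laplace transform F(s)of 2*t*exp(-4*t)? 2/(s + 4)^2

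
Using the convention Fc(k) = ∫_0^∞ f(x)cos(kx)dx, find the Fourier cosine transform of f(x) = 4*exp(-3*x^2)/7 2*sqrt(3)*sqrt(pi)*exp(-k^2/12)/21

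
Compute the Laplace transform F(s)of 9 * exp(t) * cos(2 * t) 9 * (s - 1)/((s - 1)^2 + 4)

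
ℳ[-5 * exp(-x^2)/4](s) -5 * gamma(s/2)/8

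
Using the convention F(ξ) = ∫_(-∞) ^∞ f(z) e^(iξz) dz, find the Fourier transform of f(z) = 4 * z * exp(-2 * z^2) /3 sqrt(2) * I * sqrt(pi) * ξ * exp(-ξ^2/8) /6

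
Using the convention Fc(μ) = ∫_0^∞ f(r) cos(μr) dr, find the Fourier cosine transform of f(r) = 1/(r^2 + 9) pi * exp(-3 * μ) /6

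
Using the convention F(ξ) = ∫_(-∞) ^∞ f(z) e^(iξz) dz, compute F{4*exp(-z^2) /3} 4*sqrt(pi)*exp(-ξ^2/4) /3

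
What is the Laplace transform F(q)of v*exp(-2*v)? (q + 2)^(-2)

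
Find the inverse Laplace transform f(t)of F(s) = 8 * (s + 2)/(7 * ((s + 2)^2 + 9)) 8 * exp(-2 * t) * cos(3 * t)/7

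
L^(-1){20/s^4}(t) 10*t^3/3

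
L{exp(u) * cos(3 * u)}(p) (p - 1)/((p - 1)^2 + 9)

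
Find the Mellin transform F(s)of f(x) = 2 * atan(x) -pi * sec(pi * s/2)/s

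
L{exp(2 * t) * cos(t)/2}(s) (s - 2)/(2 * ((s - 2)^2 + 1))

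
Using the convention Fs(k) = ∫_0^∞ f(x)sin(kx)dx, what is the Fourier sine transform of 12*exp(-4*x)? 12*k/(k^2 + 16)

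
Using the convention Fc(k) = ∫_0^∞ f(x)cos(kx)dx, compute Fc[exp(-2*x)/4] 1/(2*(k^2 + 4))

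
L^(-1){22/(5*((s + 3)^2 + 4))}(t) 11*exp(-3*t)*sin(2*t)/5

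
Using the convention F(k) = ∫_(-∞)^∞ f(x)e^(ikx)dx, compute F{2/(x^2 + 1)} 2*pi*exp(-Abs(k))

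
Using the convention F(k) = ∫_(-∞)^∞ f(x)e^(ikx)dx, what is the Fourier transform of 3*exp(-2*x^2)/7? 3*sqrt(2)*sqrt(pi)*exp(-k^2/8)/14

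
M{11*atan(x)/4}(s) -11*pi*sec(pi*s/2)/(8*s)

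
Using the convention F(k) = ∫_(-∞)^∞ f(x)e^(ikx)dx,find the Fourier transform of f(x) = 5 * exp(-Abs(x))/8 5/(4 * (k^2 + 1))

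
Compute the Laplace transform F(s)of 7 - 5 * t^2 7/s - 10/s^3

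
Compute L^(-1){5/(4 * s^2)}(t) 5 * t/4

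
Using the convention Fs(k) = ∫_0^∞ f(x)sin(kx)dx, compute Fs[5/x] 5*pi/2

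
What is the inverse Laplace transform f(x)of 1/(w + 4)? exp(-4*x)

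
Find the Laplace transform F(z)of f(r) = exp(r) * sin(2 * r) 2/((z - 1)^2 + 4)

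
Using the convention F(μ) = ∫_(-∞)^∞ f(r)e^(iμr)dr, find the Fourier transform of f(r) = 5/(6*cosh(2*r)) 5*pi/(12*cosh(pi*μ/4))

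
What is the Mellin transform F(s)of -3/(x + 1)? -3*pi*csc(pi*s)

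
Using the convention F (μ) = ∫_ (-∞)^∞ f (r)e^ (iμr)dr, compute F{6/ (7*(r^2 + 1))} 6*pi*exp (-Abs (μ))/7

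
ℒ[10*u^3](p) 60/p^4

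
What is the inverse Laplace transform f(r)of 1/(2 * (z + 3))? exp(-3 * r)/2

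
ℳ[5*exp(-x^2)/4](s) 5*gamma(s/2)/8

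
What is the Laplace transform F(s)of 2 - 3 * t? 2/s - 3/s^2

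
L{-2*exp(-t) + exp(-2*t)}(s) 1/(s + 2) - 2/(s + 1)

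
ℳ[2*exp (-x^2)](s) gamma (s/2)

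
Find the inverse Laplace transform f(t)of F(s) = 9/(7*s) 9/7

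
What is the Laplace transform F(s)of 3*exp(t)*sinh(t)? 3/(s*(s - 2))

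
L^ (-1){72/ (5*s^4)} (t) 12*t^3/5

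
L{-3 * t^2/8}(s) -3/(4 * s^3)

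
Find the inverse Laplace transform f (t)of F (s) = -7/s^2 -7*t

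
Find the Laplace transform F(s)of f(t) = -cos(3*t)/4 -s/(4*s^2 + 36)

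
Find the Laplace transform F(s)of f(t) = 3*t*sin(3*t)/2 9*s/(s^2+9)^2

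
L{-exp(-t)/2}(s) -1/(2 * s+2)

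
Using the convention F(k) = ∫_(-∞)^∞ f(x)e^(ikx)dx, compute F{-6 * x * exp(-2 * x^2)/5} -3 * sqrt(2) * I * sqrt(pi) * k * exp(-k^2/8)/20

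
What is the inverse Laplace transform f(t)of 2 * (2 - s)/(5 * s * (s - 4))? -2 * exp(2 * t) * cosh(2 * t)/5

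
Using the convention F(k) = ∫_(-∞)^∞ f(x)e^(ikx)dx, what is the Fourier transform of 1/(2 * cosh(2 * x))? pi/(4 * cosh(pi * k/4))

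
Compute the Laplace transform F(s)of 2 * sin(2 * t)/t 2 * atan(2/s)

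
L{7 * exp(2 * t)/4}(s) 7/(4 * (s - 2))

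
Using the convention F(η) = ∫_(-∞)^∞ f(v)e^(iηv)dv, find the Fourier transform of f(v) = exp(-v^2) sqrt(pi)*exp(-η^2/4)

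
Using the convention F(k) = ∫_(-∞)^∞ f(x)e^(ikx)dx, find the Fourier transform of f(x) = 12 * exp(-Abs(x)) 24/(k^2 + 1)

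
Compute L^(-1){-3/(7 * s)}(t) -3/7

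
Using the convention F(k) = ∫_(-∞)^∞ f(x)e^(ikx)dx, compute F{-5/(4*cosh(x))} -5*pi/(4*cosh(pi*k/2))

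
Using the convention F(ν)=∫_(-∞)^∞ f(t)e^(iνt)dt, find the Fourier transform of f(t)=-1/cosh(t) -pi/cosh(pi * ν/2)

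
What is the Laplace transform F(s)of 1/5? 1/(5 * s)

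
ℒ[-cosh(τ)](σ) -σ/(σ^2 - 1)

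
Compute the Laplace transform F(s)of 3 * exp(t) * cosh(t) 3 * (s - 1)/(s * (s - 2))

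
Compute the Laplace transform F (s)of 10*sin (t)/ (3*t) 10*atan (1/s)/3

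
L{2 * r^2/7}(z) 4/(7 * z^3)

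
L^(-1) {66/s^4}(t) 11 * t^3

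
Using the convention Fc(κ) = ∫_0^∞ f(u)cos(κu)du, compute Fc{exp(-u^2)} sqrt(pi) * exp(-κ^2/4)/2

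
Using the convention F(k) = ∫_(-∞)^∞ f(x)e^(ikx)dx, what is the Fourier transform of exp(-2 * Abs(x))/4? 1/(k^2 + 4)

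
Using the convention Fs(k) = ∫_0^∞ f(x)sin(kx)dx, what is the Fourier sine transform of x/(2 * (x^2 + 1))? pi * exp(-k)/4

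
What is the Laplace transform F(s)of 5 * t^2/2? 5/s^3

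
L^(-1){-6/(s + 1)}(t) -6*exp(-t)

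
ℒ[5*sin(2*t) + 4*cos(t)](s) 10/(s^2 + 4) + 4*s/(s^2 + 1)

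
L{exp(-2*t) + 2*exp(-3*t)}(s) 2/(s + 3) + 1/(s + 2)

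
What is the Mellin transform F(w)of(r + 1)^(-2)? (-pi*w + pi)/sin(pi*w)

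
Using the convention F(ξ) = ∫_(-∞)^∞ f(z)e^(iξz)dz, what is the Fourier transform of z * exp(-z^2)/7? I * sqrt(pi) * ξ * exp(-ξ^2/4)/14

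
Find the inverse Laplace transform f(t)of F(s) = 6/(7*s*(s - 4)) 3*exp(2*t)*sinh(2*t)/7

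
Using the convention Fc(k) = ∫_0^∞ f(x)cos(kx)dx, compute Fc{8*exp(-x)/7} 8/(7*(k^2+1))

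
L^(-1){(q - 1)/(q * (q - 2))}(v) exp(v) * cosh(v)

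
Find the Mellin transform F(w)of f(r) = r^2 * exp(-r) gamma(w+2)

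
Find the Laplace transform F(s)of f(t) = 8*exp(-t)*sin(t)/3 8/(3*((s + 1)^2 + 1))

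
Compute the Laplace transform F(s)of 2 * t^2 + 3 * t 4/s^3 + 3/s^2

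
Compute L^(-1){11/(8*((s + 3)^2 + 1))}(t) 11*exp(-3*t)*sin(t)/8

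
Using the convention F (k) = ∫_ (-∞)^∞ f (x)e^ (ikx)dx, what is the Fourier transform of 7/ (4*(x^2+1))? 7*pi*exp (-Abs (k))/4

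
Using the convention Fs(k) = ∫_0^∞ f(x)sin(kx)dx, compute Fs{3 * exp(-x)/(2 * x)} 3 * atan(k)/2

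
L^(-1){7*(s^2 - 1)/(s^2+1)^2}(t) 7*t*cos(t)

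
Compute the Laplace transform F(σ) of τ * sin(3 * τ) 6 * σ/(σ^2 + 9) ^2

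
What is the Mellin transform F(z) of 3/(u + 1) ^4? gamma(z)*gamma(4 - z) /2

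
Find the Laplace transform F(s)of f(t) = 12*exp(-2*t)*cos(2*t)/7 12*(s + 2)/(7*((s + 2)^2 + 4))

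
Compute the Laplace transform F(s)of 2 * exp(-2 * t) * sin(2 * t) 4/((s + 2)^2 + 4)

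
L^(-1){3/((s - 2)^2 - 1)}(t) 3*exp(2*t)*sinh(t)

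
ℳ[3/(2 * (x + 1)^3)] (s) 3 * pi * (s - 2) * (s - 1)/(4 * sin(pi * s))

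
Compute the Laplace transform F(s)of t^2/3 2/(3 * s^3)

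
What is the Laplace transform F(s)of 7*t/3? 7/(3*s^2)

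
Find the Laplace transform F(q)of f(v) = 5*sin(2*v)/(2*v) 5*atan(2/q)/2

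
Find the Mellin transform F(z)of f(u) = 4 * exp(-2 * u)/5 2^(2 - z) * gamma(z)/5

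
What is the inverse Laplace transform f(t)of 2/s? 2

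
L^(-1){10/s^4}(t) 5*t^3/3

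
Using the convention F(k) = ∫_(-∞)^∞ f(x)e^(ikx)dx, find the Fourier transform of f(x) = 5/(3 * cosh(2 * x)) 5 * pi/(6 * cosh(pi * k/4))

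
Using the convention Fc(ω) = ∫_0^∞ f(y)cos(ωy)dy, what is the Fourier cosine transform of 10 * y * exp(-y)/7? 10 * (1 - ω^2)/(7 * (ω^2 + 1)^2)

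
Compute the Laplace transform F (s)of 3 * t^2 6/s^3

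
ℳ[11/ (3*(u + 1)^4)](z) 11*gamma (z)*gamma (4 - z)/18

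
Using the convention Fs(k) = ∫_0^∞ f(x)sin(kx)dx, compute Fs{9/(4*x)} 9*pi/8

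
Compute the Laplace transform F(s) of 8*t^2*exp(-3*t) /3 16/(3*(s + 3) ^3) 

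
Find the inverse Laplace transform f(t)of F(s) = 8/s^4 4*t^3/3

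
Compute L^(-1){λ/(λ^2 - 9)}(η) cosh(3 * η)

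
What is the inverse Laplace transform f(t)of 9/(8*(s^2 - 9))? 3*sinh(3*t)/8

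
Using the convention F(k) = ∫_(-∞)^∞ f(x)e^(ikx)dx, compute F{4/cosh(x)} 4 * pi/cosh(pi * k/2)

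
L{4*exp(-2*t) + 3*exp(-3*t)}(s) 4/(s + 2) + 3/(s + 3)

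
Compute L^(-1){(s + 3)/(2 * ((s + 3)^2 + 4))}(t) exp(-3 * t) * cos(2 * t)/2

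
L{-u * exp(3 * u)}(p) -1/(p - 3)^2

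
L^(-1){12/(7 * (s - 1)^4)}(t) 2 * t^3 * exp(t)/7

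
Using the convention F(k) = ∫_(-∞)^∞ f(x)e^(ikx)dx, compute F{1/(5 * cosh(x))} pi/(5 * cosh(pi * k/2))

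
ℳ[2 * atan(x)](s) -pi * sec(pi * s/2)/s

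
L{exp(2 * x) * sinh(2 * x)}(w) 2/(w * (w - 4))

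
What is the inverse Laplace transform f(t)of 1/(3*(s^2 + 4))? sin(2*t)/6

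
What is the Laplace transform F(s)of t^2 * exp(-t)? 2/(s + 1)^3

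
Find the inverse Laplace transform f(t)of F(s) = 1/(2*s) 1/2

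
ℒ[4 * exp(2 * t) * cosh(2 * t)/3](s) 4 * (s - 2)/(3 * s * (s - 4))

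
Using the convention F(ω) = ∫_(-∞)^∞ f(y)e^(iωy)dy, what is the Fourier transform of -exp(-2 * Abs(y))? -4/(ω^2 + 4)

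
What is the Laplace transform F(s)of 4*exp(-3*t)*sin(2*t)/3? 8/(3*((s+3)^2+4))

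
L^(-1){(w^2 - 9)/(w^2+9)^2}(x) x * cos(3 * x)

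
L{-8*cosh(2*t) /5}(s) -8*s/(5*s^2 - 20) 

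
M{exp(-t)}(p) gamma(p)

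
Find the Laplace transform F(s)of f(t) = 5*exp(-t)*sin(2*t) 10/((s + 1)^2 + 4)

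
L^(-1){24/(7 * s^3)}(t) 12 * t^2/7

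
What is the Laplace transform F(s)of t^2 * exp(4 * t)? 2/(s - 4)^3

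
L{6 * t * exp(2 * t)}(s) 6/(s - 2)^2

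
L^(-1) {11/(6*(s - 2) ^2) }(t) 11*t*exp(2*t) /6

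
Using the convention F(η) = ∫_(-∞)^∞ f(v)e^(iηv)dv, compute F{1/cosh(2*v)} pi/(2*cosh(pi*η/4))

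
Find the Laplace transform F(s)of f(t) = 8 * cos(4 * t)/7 8 * s/(7 * (s^2+16))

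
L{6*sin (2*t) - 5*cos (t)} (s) 12/ (s^2 + 4) - 5*s/ (s^2 + 1)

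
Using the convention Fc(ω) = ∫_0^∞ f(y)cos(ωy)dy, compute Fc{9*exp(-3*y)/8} 27/(8*(ω^2+9))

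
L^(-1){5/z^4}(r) 5*r^3/6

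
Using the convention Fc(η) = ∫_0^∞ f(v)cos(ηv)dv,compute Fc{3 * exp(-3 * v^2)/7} sqrt(3) * sqrt(pi) * exp(-η^2/12)/14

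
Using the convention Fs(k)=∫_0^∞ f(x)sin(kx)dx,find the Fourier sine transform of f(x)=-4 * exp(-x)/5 -4 * k/(5 * k^2 + 5)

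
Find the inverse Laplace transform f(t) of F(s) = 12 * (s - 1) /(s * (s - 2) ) 12 * exp(t) * cosh(t) 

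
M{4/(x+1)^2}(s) -4*pi*(s - 1)/sin(pi*s)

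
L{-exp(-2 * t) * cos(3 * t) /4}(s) (-s - 2) /(4 * ((s + 2) ^2 + 9) ) 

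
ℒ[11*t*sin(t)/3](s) 22*s/(3*(s^2 + 1)^2)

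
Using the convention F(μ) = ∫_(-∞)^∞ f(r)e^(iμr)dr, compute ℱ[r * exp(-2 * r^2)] sqrt(2) * I * sqrt(pi) * μ * exp(-μ^2/8)/8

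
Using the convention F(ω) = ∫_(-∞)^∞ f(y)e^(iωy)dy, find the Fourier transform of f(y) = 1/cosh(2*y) pi/(2*cosh(pi*ω/4))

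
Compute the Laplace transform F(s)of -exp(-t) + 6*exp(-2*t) 6/(s + 2) - 1/(s + 1)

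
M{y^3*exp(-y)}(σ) gamma(σ + 3)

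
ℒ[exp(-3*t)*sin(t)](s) 1/((s + 3)^2 + 1)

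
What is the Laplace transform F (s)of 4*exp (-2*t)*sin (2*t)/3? 8/ (3*( (s + 2)^2 + 4))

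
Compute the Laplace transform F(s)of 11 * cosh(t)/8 11 * s/(8 * (s^2 - 1))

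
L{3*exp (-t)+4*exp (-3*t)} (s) 4/ (s+3)+3/ (s+1)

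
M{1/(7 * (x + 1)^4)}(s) gamma(s) * gamma(4 - s)/42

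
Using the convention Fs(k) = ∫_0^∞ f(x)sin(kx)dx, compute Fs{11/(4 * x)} 11 * pi/8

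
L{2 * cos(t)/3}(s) 2 * s/(3 * (s^2 + 1))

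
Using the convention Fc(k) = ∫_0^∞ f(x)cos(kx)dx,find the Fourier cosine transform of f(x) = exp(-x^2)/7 sqrt(pi) * exp(-k^2/4)/14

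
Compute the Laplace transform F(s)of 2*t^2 4/s^3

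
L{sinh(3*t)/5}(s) 3/(5*(s^2 - 9))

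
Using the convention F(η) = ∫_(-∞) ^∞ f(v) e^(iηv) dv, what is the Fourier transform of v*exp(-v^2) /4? I*sqrt(pi)*η*exp(-η^2/4) /8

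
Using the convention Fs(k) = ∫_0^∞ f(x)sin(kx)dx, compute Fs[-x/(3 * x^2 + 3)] -pi * exp(-k)/6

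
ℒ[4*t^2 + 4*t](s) 8/s^3 + 4/s^2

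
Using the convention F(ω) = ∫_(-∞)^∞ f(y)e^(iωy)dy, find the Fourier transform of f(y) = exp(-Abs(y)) 2/(ω^2 + 1)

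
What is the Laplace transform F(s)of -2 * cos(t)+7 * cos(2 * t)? 7 * s/(s^2+4) - 2 * s/(s^2+1)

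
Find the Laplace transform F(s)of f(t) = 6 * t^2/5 12/(5 * s^3)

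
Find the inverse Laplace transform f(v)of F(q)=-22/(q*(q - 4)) -11*exp(2*v)*sinh(2*v)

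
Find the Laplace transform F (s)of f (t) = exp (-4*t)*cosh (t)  (s + 4)/ ( (s + 4)^2 - 1)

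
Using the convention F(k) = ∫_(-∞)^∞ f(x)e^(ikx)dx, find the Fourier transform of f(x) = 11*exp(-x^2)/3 11*sqrt(pi)*exp(-k^2/4)/3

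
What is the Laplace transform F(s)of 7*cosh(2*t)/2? 7*s/(2*(s^2-4))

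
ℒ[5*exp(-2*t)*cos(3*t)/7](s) 5*(s + 2)/(7*((s + 2)^2 + 9))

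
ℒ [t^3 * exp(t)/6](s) (s - 1)^(-4)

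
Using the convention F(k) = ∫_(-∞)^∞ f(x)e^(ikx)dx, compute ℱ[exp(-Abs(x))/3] 2/(3*(k^2 + 1))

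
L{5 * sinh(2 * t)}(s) 10/(s^2 - 4)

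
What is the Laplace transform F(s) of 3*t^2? 6/s^3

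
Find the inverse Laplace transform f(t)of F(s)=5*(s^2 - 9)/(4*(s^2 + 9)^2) 5*t*cos(3*t)/4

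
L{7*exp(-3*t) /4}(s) 7/(4*(s+3) ) 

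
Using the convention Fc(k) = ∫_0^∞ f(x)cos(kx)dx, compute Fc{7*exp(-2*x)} 14/(k^2 + 4)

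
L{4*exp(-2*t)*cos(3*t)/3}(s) 4*(s + 2)/(3*((s + 2)^2 + 9))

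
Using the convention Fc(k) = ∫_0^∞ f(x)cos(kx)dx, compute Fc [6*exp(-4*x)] 24/(k^2 + 16)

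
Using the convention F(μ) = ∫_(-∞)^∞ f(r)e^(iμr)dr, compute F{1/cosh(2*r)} pi/(2*cosh(pi*μ/4))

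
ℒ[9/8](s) 9/(8 * s)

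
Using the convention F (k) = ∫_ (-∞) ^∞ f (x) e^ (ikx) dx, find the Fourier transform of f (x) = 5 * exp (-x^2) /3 5 * sqrt (pi) * exp (-k^2/4) /3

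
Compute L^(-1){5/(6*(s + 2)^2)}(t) 5*t*exp(-2*t)/6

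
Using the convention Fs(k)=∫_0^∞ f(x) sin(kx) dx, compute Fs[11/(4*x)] 11*pi/8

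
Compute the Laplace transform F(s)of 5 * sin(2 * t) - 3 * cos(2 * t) 10/(s^2+4) - 3 * s/(s^2+4)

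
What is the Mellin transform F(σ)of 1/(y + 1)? pi * csc(pi * σ)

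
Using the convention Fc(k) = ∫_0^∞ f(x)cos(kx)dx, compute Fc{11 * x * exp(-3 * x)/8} 11 * (9 - k^2)/(8 * (k^2 + 9)^2)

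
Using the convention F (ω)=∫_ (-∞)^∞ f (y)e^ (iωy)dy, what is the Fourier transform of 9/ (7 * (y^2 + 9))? 3 * pi * exp (-3 * Abs (ω))/7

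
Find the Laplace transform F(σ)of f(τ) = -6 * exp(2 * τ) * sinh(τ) -6/((σ - 2)^2 - 1)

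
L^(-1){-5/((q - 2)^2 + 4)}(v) -5*exp(2*v)*sin(2*v)/2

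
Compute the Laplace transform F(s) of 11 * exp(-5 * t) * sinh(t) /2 11/(2 * ((s + 5) ^2 - 1) ) 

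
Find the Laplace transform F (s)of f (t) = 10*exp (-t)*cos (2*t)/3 10*(s+1)/ (3*( (s+1)^2+4))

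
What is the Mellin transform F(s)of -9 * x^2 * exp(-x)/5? -9 * gamma(s + 2)/5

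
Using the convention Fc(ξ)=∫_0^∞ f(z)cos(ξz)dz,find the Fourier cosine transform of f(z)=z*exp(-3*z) (9 - ξ^2)/(ξ^2+9)^2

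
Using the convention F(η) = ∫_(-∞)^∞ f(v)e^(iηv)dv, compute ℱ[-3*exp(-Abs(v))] -6/(η^2 + 1)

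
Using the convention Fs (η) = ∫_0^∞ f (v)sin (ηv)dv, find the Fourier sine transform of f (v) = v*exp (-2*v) 4*η/ (η^2+4)^2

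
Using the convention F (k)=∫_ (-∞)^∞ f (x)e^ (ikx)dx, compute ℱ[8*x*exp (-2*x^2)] sqrt (2)*I*sqrt (pi)*k*exp (-k^2/8)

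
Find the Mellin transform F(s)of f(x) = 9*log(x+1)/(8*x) -9*pi*csc(pi*s)/(8*s - 8)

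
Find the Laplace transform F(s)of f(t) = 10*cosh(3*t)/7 10*s/(7*(s^2 - 9))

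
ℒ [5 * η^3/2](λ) 15/λ^4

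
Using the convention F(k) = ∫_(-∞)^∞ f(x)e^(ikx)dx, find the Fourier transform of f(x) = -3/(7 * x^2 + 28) -3 * pi * exp(-2 * Abs(k))/14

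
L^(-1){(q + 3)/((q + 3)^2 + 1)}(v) exp(-3*v)*cos(v)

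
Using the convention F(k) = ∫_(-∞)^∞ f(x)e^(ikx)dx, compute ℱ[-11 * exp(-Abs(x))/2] -11/(k^2 + 1)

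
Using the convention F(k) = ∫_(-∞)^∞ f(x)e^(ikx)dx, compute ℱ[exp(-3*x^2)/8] sqrt(3)*sqrt(pi)*exp(-k^2/12)/24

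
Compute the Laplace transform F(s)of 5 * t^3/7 30/(7 * s^4)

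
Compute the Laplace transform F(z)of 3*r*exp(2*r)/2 3/(2*(z - 2)^2)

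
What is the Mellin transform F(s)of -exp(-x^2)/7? -gamma(s/2)/14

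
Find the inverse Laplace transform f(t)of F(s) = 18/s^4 3*t^3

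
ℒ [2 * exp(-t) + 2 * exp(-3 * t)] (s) 2/(s + 1) + 2/(s + 3)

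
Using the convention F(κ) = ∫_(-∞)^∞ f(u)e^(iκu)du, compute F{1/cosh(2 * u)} pi/(2 * cosh(pi * κ/4))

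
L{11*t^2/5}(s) 22/(5*s^3)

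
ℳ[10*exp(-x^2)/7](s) 5*gamma(s/2)/7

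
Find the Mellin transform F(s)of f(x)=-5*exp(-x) -5*gamma(s)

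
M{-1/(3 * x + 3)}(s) -pi * csc(pi * s)/3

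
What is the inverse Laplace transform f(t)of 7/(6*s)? 7/6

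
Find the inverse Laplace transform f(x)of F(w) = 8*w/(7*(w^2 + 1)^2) 4*x*sin(x)/7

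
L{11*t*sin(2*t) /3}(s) 44*s/(3*(s^2 + 4) ^2) 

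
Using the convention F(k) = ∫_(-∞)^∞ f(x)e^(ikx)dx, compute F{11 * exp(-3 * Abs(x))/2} 33/(k^2 + 9)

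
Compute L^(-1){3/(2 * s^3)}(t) 3 * t^2/4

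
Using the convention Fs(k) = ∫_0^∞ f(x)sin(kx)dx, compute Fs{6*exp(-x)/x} 6*atan(k)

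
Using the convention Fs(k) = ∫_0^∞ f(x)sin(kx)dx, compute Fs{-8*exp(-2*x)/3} -8*k/(3*k^2 + 12)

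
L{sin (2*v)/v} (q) atan (2/q)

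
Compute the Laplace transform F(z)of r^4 24/z^5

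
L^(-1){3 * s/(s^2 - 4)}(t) 3 * cosh(2 * t)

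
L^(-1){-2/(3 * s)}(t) -2/3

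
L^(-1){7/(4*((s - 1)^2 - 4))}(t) 7*exp(t)*sinh(2*t)/8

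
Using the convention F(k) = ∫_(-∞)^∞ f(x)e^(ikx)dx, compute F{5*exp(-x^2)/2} 5*sqrt(pi)*exp(-k^2/4)/2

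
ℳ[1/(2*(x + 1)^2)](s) (-pi*s + pi)/(2*sin(pi*s))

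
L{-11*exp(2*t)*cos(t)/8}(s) 11*(2 - s)/(8*((s - 2)^2+1))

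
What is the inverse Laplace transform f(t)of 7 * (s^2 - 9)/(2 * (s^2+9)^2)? 7 * t * cos(3 * t)/2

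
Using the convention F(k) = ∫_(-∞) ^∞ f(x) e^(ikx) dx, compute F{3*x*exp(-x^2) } 3*I*sqrt(pi)*k*exp(-k^2/4) /2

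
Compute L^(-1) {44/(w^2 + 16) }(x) 11*sin(4*x) 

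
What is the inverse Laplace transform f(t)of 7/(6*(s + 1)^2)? 7*t*exp(-t)/6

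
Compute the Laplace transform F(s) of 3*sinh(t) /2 3/(2*(s^2 - 1) ) 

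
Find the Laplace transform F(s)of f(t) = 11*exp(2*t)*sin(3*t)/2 33/(2*((s - 2)^2 + 9))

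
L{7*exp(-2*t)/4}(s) 7/(4*(s + 2))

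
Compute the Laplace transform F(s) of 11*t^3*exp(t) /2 33/(s - 1) ^4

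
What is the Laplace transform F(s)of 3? 3/s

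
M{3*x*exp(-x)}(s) 3*gamma(s + 1)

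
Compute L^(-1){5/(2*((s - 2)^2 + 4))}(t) 5*exp(2*t)*sin(2*t)/4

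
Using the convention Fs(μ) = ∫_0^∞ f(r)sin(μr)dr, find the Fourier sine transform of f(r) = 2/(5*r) pi/5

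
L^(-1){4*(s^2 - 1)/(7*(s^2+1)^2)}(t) 4*t*cos(t)/7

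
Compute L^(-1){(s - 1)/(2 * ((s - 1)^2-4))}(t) exp(t) * cosh(2 * t)/2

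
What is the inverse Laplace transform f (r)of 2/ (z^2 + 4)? sin (2 * r)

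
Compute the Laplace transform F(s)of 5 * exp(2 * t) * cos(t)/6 5 * (s - 2)/(6 * ((s - 2)^2 + 1))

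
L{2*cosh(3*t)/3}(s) 2*s/(3*(s^2 - 9))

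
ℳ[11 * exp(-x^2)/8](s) 11 * gamma(s/2)/16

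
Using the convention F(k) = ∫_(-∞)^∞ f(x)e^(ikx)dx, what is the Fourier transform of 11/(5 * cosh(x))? 11 * pi/(5 * cosh(pi * k/2))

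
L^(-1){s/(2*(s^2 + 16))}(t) cos(4*t)/2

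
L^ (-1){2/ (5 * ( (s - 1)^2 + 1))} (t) 2 * exp (t) * sin (t)/5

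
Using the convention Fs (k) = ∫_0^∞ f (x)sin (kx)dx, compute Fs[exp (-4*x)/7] k/ (7*(k^2 + 16))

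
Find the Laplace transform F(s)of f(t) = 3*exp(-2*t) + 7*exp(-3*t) 7/(s + 3) + 3/(s + 2)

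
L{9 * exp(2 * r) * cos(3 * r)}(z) 9 * (z - 2)/((z - 2)^2 + 9)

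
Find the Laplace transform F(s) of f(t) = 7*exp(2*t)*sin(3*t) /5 21/(5*((s - 2) ^2 + 9) ) 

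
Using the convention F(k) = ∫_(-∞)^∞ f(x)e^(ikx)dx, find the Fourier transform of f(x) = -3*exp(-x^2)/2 -3*sqrt(pi)*exp(-k^2/4)/2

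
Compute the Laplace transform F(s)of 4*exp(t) 4/(s - 1)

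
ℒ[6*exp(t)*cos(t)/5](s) 6*(s - 1)/(5*((s - 1)^2+1))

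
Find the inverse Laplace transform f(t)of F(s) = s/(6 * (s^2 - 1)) cosh(t)/6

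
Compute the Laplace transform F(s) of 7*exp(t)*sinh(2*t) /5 14/(5*((s - 1) ^2 - 4) ) 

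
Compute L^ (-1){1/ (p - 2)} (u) exp (2*u)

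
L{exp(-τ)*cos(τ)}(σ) (σ + 1)/((σ + 1)^2 + 1)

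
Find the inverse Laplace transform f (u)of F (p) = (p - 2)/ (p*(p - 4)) exp (2*u)*cosh (2*u)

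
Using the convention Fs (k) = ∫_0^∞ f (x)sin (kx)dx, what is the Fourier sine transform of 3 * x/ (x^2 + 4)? 3 * pi * exp (-2 * k)/2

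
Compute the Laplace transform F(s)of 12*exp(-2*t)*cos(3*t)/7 12*(s + 2)/(7*((s + 2)^2 + 9))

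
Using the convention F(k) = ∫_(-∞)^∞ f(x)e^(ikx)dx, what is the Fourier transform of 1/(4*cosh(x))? pi/(4*cosh(pi*k/2))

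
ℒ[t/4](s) 1/(4*s^2)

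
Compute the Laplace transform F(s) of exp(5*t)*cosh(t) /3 (s - 5) /(3*((s - 5) ^2 - 1) ) 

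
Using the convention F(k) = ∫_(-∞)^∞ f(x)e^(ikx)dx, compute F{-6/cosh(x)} -6*pi/cosh(pi*k/2)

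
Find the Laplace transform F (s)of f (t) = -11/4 -11/ (4*s)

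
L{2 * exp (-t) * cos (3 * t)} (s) 2 * (s+1)/ ( (s+1)^2+9)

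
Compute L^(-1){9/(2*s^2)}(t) 9*t/2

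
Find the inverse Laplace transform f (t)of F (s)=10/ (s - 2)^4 5*t^3*exp (2*t)/3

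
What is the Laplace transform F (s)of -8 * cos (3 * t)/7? -8 * s/ (7 * s^2 + 63)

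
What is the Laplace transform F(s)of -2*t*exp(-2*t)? -2/(s + 2)^2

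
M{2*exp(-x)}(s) 2*gamma(s)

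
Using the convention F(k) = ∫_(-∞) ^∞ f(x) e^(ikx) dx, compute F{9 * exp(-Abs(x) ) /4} 9/(2 * (k^2 + 1) ) 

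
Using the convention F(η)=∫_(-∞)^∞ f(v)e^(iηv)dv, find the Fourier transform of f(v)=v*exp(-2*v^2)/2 sqrt(2)*I*sqrt(pi)*η*exp(-η^2/8)/16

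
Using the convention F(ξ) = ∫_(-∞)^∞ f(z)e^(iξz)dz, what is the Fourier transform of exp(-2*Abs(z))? 4/(ξ^2+4)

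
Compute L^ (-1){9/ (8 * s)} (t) 9/8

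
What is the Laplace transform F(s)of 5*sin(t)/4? 5/(4*(s^2+1))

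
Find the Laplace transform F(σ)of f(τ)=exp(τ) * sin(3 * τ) 3/((σ - 1)^2 + 9)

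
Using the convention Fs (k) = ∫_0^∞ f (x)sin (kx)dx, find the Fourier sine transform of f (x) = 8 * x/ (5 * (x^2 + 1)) 4 * pi * exp (-k)/5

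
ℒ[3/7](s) 3/ (7*s)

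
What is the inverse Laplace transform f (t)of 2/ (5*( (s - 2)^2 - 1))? 2*exp (2*t)*sinh (t)/5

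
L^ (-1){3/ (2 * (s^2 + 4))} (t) 3 * sin (2 * t)/4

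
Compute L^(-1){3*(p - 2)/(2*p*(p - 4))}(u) 3*exp(2*u)*cosh(2*u)/2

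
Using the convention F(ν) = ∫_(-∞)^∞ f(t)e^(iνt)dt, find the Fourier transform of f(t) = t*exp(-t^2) I*sqrt(pi)*ν*exp(-ν^2/4)/2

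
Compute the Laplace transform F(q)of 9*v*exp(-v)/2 9/(2*(q + 1)^2)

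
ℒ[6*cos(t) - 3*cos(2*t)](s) 6*s/(s^2 + 1) - 3*s/(s^2 + 4)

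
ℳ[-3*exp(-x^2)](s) -3*gamma(s/2)/2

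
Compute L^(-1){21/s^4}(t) 7*t^3/2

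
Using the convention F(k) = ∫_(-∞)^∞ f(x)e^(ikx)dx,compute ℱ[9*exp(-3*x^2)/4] 3*sqrt(3)*sqrt(pi)*exp(-k^2/12)/4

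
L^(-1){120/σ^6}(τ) τ^5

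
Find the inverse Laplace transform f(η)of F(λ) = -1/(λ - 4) -exp(4 * η)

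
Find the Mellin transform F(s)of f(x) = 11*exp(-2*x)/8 11*gamma(s)/(8*2^s)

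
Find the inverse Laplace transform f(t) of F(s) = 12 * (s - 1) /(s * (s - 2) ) 12 * exp(t) * cosh(t) 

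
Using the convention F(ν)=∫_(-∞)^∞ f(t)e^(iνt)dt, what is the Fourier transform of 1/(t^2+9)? pi*exp(-3*Abs(ν))/3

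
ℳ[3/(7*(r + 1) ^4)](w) gamma(w)*gamma(4 - w) /14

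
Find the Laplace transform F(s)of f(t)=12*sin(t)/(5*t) 12*atan(1/s)/5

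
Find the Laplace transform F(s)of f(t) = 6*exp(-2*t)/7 6/(7*(s + 2))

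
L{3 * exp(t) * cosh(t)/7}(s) 3 * (s - 1)/(7 * s * (s - 2))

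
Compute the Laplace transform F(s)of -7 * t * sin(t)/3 -14 * s/(3 * (s^2 + 1)^2)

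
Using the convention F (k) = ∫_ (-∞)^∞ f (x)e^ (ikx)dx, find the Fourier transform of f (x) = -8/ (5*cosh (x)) -8*pi/ (5*cosh (pi*k/2))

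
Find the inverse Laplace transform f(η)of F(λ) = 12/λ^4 2 * η^3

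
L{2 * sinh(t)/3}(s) 2/(3 * (s^2 - 1))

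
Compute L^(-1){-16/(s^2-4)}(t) -8 * sinh(2 * t)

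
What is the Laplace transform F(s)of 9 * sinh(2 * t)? 18/(s^2-4)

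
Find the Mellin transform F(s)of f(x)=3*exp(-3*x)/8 3^(1 - s)*gamma(s)/8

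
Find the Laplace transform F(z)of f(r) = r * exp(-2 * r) (z + 2)^(-2)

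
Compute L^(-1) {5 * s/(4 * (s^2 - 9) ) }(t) 5 * cosh(3 * t) /4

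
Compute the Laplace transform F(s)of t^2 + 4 2/s^3 + 4/s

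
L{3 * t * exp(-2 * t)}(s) 3/(s + 2)^2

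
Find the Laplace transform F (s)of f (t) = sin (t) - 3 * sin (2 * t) 1/ (s^2 + 1) - 6/ (s^2 + 4)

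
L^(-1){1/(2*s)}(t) 1/2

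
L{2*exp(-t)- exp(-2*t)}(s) 2/(s + 1) - 1/(s + 2)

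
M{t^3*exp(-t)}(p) gamma(p + 3)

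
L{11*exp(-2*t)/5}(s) 11/(5*(s + 2))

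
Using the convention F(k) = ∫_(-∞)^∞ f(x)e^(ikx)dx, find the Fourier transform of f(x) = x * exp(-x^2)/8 I * sqrt(pi) * k * exp(-k^2/4)/16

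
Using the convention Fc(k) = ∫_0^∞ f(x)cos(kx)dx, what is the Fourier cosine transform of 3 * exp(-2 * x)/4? 3/(2 * (k^2 + 4))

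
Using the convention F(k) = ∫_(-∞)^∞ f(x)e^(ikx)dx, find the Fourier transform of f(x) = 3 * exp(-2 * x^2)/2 3 * sqrt(2) * sqrt(pi) * exp(-k^2/8)/4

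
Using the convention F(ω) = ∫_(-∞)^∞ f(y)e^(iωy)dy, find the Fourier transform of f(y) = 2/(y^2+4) pi*exp(-2*Abs(ω))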